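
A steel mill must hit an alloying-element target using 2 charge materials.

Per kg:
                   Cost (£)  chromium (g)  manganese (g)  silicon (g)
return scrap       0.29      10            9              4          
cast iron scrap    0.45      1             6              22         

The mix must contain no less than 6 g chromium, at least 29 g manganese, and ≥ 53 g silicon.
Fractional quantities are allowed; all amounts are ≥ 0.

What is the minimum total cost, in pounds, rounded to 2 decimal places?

£1.47

This is a linear program. Let x1 = kg of return scrap, x2 = kg of cast iron scrap.
Minimize 0.29x1 + 0.45x2 subject to:
  10x1 + 1x2 ≥ 6   (chromium)
  9x1 + 6x2 ≥ 29   (manganese)
  4x1 + 22x2 ≥ 53   (silicon)
  x1, x2 ≥ 0.
Both inputs are positive at the optimum. There the manganese and silicon constraints are tight.
Optimal quantities: return scrap = 1.839 kg, cast iron scrap = 2.075 kg.
Hence cost = 0.29·1.839 + 0.45·2.075 = £1.4671.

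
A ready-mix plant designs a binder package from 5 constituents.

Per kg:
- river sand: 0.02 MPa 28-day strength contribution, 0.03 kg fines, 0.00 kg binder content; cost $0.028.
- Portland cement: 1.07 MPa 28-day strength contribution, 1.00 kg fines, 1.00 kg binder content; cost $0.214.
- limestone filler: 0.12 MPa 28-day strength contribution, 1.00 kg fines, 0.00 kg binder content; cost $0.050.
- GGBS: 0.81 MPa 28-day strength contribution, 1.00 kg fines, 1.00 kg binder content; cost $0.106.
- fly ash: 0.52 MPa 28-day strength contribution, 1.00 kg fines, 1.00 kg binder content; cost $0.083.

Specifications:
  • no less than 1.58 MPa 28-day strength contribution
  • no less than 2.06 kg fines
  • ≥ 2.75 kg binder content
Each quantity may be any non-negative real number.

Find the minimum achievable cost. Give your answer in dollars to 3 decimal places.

Let x1 = kg of river sand, x2 = kg of Portland cement, x3 = kg of limestone filler, x4 = kg of GGBS, x5 = kg of fly ash.
Minimise 0.028x1 + 0.214x2 + 0.05x3 + 0.106x4 + 0.083x5 s.t.:
  0.02x1 + 1.07x2 + 0.12x3 + 0.81x4 + 0.52x5 ≥ 1.58   (28-day strength contribution)
  0.03x1 + 1x2 + 1x3 + 1x4 + 1x5 ≥ 2.06   (fines)
  1x2 + 1x4 + 1x5 ≥ 2.75   (binder content)
  x1, x2, x3, x4, x5 ≥ 0.
At the optimum only GGBS, fly ash are positive (river sand, Portland cement, limestone filler = 0). Binding constraints: 28-day strength contribution and binder content.
Solving gives x4 = 0.5172, x5 = 2.233.
Objective = 0.106·0.5172 + 0.083·2.233 = 0.24016.

$0.240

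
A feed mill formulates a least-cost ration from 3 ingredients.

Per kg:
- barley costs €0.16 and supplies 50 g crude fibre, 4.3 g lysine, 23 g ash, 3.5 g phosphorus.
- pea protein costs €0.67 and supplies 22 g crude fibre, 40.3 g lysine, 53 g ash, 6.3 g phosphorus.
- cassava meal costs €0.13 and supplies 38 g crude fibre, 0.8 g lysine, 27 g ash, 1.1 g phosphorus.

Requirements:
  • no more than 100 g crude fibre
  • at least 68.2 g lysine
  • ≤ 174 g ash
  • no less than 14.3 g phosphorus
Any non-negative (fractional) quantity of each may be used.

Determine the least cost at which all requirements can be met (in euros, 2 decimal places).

€1.25

Let x1 = kg of barley, x2 = kg of pea protein, x3 = kg of cassava meal.
Minimize 0.16x1 + 0.67x2 + 0.13x3 with:
  50x1 + 22x2 + 38x3 ≤ 100   (crude fibre)
  4.3x1 + 40.3x2 + 0.8x3 ≥ 68.2   (lysine)
  23x1 + 53x2 + 27x3 ≤ 174   (ash)
  3.5x1 + 6.3x2 + 1.1x3 ≥ 14.3   (phosphorus)
  x1, x2, x3 ≥ 0.
The minimum-cost mix takes nothing from cassava meal — only barley, pea protein. The lysine and phosphorus requirements are met with equality.
That vertex is x1 = 1.287, x2 = 1.555.
Total cost: 0.16·1.287 + 0.67·1.555 = 1.2478.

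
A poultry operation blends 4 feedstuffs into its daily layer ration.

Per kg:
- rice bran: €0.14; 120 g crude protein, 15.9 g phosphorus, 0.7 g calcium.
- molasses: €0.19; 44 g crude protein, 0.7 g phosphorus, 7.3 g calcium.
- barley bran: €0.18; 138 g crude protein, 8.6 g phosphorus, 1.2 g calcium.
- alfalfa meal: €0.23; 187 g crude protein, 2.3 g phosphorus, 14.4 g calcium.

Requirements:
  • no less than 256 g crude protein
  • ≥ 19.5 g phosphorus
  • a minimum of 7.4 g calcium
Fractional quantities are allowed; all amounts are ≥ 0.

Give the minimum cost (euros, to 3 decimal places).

€0.304

Treat it as an LP. Let x1 = kg of rice bran, x2 = kg of molasses, x3 = kg of barley bran, x4 = kg of alfalfa meal.
Minimise 0.14x1 + 0.19x2 + 0.18x3 + 0.23x4 subject to:
  120x1 + 44x2 + 138x3 + 187x4 ≥ 256   (crude protein)
  15.9x1 + 0.7x2 + 8.6x3 + 2.3x4 ≥ 19.5   (phosphorus)
  0.7x1 + 7.3x2 + 1.2x3 + 14.4x4 ≥ 7.4   (calcium)
  x1, x2, x3, x4 ≥ 0.
The cheapest feasible vertex uses only rice bran, alfalfa meal; molasses, barley bran are not used. There the crude protein and calcium constraints are tight.
Solving gives x1 = 1.442, x4 = 0.4438.
Hence cost = 0.14·1.442 + 0.23·0.4438 = €0.30395.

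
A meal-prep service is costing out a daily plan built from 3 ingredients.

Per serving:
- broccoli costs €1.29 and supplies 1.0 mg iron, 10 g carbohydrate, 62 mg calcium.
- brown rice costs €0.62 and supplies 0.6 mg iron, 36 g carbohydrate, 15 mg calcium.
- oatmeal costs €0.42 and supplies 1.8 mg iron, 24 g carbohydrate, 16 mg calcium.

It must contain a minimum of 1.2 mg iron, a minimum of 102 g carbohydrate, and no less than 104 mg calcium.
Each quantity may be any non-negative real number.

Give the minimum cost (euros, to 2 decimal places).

Treat it as an LP. Let x1 = servings of broccoli, x2 = servings of brown rice, x3 = servings of oatmeal.
min 1.29x1 + 0.62x2 + 0.42x3 with:
  1x1 + 0.6x2 + 1.8x3 ≥ 1.2   (iron)
  10x1 + 36x2 + 24x3 ≥ 102   (carbohydrate)
  62x1 + 15x2 + 16x3 ≥ 104   (calcium)
  x1, x2, x3 ≥ 0.
The cheapest feasible vertex uses only broccoli, oatmeal; brown rice is not used. Binding constraints: carbohydrate and calcium.
So broccoli = 0.6506 servings, oatmeal = 3.979 servings.
Total cost: 1.29·0.6506 + 0.42·3.979 = 2.5105.

€2.51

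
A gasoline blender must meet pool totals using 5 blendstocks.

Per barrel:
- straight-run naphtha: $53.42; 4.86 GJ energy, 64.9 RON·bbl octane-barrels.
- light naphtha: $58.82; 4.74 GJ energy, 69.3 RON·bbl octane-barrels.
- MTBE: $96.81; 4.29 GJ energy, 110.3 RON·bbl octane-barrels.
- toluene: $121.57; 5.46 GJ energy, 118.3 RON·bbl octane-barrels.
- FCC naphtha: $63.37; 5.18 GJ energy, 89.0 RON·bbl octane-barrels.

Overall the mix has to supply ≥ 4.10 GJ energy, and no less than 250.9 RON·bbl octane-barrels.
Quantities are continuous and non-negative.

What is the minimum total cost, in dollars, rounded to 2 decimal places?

$178.65

This is a linear program. Let x1 = barrels of straight-run naphtha, x2 = barrels of light naphtha, x3 = barrels of MTBE, x4 = barrels of toluene, x5 = barrels of FCC naphtha.
Minimise 53.42x1 + 58.82x2 + 96.81x3 + 121.57x4 + 63.37x5 s.t.:
  4.86x1 + 4.74x2 + 4.29x3 + 5.46x4 + 5.18x5 ≥ 4.1   (energy)
  64.9x1 + 69.3x2 + 110.3x3 + 118.3x4 + 89x5 ≥ 250.9   (octane-barrels)
  x1, x2, x3, x4, x5 ≥ 0.
At the optimum only FCC naphtha is positive (straight-run naphtha, light naphtha, MTBE, toluene = 0). There the octane-barrels constraint is tight.
That vertex is x5 = 2.8191.
Hence cost = 63.37·2.8191 = $178.6464.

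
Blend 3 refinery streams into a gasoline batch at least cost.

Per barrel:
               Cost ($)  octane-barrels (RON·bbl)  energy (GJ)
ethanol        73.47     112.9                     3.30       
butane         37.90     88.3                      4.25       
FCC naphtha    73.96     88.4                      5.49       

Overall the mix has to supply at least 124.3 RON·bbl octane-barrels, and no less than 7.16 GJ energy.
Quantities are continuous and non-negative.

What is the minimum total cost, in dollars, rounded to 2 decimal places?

$63.85

Treat it as an LP. Let x1 = barrels of ethanol, x2 = barrels of butane, x3 = barrels of FCC naphtha.
Minimize 73.47x1 + 37.9x2 + 73.96x3 subject to:
  112.9x1 + 88.3x2 + 88.4x3 ≥ 124.3   (octane-barrels)
  3.3x1 + 4.25x2 + 5.49x3 ≥ 7.16   (energy)
  x1, x2, x3 ≥ 0.
The minimum-cost mix takes nothing from ethanol, FCC naphtha — only butane. There the energy constraint is tight.
So butane = 1.6847 barrels.
Total cost: 37.9·1.6847 = 63.8501.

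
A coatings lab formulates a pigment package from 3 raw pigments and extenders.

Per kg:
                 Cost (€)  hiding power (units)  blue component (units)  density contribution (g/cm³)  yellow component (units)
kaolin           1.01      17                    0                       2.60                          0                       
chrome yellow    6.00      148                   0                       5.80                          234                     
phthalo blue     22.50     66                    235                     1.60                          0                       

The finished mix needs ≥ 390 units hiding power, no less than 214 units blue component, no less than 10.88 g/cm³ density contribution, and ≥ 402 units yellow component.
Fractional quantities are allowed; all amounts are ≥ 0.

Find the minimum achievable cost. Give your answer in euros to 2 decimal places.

€33.86

Let x1 = kg of kaolin, x2 = kg of chrome yellow, x3 = kg of phthalo blue.
min 1.01x1 + 6x2 + 22.5x3 s.t.:
  17x1 + 148x2 + 66x3 ≥ 390   (hiding power)
  235x3 ≥ 214   (blue component)
  2.6x1 + 5.8x2 + 1.6x3 ≥ 10.88   (density contribution)
  234x2 ≥ 402   (yellow component)
  x1, x2, x3 ≥ 0.
The optimal basis is {chrome yellow, phthalo blue}; kaolin drops out. The hiding power and blue component requirements are met with equality.
Solving gives x2 = 2.229, x3 = 0.9106.
Hence cost = 6·2.229 + 22.5·0.9106 = €33.8625.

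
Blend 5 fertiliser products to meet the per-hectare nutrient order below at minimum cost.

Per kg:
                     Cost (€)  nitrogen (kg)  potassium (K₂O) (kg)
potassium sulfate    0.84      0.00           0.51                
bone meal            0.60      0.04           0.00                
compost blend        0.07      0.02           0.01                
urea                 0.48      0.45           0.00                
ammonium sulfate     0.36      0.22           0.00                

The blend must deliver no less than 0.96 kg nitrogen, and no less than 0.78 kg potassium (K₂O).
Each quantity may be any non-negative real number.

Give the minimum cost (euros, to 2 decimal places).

Set it up as a linear program. Let x1 = kg of potassium sulfate, x2 = kg of bone meal, x3 = kg of compost blend, x4 = kg of urea, x5 = kg of ammonium sulfate.
min 0.84x1 + 0.6x2 + 0.07x3 + 0.48x4 + 0.36x5 subject to:
  0.04x2 + 0.02x3 + 0.45x4 + 0.22x5 ≥ 0.96   (nitrogen)
  0.51x1 + 0.01x3 ≥ 0.78   (potassium (K₂O))
  x1, x2, x3, x4, x5 ≥ 0.
The optimal basis is {potassium sulfate, urea}; bone meal, compost blend, ammonium sulfate drop out. There the nitrogen and potassium (K₂O) constraints are tight.
Optimal quantities: potassium sulfate = 1.529 kg, urea = 2.133 kg.
Total cost: 0.84·1.529 + 0.48·2.133 = 2.3082.

€2.31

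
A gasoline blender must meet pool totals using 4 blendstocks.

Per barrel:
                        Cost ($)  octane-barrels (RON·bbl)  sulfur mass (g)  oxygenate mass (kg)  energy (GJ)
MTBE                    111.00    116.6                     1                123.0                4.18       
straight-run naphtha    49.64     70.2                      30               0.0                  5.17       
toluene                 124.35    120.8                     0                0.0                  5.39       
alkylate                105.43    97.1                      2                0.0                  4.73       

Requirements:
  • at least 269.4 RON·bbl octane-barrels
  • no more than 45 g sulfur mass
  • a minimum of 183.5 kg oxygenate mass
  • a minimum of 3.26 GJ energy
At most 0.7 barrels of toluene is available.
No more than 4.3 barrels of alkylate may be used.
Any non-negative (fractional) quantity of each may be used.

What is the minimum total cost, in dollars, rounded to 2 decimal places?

$233.09

Treat it as an LP. Let x1 = barrels of MTBE, x2 = barrels of straight-run naphtha, x3 = barrels of toluene, x4 = barrels of alkylate.
Minimize 111x1 + 49.64x2 + 124.35x3 + 105.43x4 with:
  116.6x1 + 70.2x2 + 120.8x3 + 97.1x4 ≥ 269.4   (octane-barrels)
  1x1 + 30x2 + 2x4 ≤ 45   (sulfur mass)
  123x1 ≥ 183.5   (oxygenate mass)
  4.18x1 + 5.17x2 + 5.39x3 + 4.73x4 ≥ 3.26   (energy)
  x3 ≤ 0.7
  x4 ≤ 4.3
  x1, x2, x3, x4 ≥ 0.
The cheapest feasible vertex uses only MTBE, straight-run naphtha; toluene, alkylate are not used. There the octane-barrels and oxygenate mass constraints are tight.
Solving gives x1 = 1.49187, x2 = 1.35966.
Objective = 111·1.49187 + 49.64·1.35966 = 233.0911.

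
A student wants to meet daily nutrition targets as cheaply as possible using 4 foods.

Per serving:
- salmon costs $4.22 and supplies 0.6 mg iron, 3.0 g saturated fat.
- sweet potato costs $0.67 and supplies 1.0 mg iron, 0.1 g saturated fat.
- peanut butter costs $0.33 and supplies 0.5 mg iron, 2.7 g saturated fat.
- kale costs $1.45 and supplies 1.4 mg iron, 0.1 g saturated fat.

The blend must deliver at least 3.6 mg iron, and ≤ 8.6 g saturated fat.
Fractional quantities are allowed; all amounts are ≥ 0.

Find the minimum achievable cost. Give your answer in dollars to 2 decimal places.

$2.40

Treat it as an LP. Let x1 = servings of salmon, x2 = servings of sweet potato, x3 = servings of peanut butter, x4 = servings of kale.
min 4.22x1 + 0.67x2 + 0.33x3 + 1.45x4 with:
  0.6x1 + 1x2 + 0.5x3 + 1.4x4 ≥ 3.6   (iron)
  3x1 + 0.1x2 + 2.7x3 + 0.1x4 ≤ 8.6   (saturated fat)
  x1, x2, x3, x4 ≥ 0.
The cheapest feasible vertex uses only sweet potato, peanut butter; salmon, kale are not used. Binding constraints: iron and saturated fat.
Solving gives x2 = 2.045, x3 = 3.109.
Total cost: 0.67·2.045 + 0.33·3.109 = 2.3961.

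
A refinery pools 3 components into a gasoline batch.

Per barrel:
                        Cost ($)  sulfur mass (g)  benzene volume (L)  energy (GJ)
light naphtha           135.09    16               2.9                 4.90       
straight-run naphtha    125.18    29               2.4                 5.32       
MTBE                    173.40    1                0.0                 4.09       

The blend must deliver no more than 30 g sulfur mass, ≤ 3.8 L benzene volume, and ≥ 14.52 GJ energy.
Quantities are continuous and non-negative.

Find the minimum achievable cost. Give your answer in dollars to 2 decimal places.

Treat it as an LP. Let x1 = barrels of light naphtha, x2 = barrels of straight-run naphtha, x3 = barrels of MTBE.
min 135.09x1 + 125.18x2 + 173.4x3 s.t.:
  16x1 + 29x2 + 1x3 ≤ 30   (sulfur mass)
  2.9x1 + 2.4x2 ≤ 3.8   (benzene volume)
  4.9x1 + 5.32x2 + 4.09x3 ≥ 14.52   (energy)
  x1, x2, x3 ≥ 0.
All 3 inputs are positive at the optimum. Binding constraints: sulfur mass, benzene volume, energy.
Solving gives x1 = 0.93247, x2 = 0.4566, x3 = 1.8391.
Total cost: 135.09·0.93247 + 125.18·0.4566 + 173.4·1.8391 = 502.0245.

$502.02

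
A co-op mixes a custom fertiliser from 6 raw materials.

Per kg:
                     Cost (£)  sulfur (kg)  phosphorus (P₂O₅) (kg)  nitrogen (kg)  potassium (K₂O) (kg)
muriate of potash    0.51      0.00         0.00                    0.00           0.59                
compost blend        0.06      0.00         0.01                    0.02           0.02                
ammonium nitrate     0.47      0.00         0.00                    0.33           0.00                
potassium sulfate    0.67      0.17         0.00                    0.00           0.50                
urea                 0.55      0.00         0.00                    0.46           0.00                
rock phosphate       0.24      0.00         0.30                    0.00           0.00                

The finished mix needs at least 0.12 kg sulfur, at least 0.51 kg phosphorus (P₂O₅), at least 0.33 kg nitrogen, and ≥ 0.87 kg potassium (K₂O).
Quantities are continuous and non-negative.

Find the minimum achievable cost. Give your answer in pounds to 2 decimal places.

Let x1 = kg of muriate of potash, x2 = kg of compost blend, x3 = kg of ammonium nitrate, x4 = kg of potassium sulfate, x5 = kg of urea, x6 = kg of rock phosphate.
Minimise 0.51x1 + 0.06x2 + 0.47x3 + 0.67x4 + 0.55x5 + 0.24x6 s.t.:
  0.17x4 ≥ 0.12   (sulfur)
  0.01x2 + 0.3x6 ≥ 0.51   (phosphorus (P₂O₅))
  0.02x2 + 0.33x3 + 0.46x5 ≥ 0.33   (nitrogen)
  0.59x1 + 0.02x2 + 0.5x4 ≥ 0.87   (potassium (K₂O))
  x1, x2, x3, x4, x5, x6 ≥ 0.
The minimum-cost mix takes nothing from compost blend, ammonium nitrate — only muriate of potash, potassium sulfate, urea, rock phosphate. There the sulfur, phosphorus (P₂O₅), nitrogen, potassium (K₂O) constraints are tight.
Solving gives x1 = 0.8764, x4 = 0.7059, x5 = 0.7174, x6 = 1.7.
Cost = 0.51·0.8764 + 0.67·0.7059 + 0.55·0.7174 + 0.24·1.7 = 1.7225.

£1.72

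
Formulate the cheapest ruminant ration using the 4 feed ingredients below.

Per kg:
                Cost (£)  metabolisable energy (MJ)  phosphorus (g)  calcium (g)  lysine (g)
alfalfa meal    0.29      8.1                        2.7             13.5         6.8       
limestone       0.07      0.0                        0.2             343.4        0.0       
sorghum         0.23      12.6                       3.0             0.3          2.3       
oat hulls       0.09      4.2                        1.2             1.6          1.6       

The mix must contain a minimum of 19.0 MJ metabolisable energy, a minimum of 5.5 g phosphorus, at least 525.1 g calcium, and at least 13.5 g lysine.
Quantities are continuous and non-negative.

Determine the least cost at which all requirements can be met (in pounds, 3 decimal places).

Let x1 = kg of alfalfa meal, x2 = kg of limestone, x3 = kg of sorghum, x4 = kg of oat hulls.
min 0.29x1 + 0.07x2 + 0.23x3 + 0.09x4 subject to:
  8.1x1 + 12.6x3 + 4.2x4 ≥ 19   (metabolisable energy)
  2.7x1 + 0.2x2 + 3x3 + 1.2x4 ≥ 5.5   (phosphorus)
  13.5x1 + 343.4x2 + 0.3x3 + 1.6x4 ≥ 525.1   (calcium)
  6.8x1 + 2.3x3 + 1.6x4 ≥ 13.5   (lysine)
  x1, x2, x3, x4 ≥ 0.
The optimal basis is {alfalfa meal, limestone, oat hulls}; sorghum drops out. There the metabolisable energy, calcium, lysine constraints are tight.
Optimal quantities: alfalfa meal = 1.686 kg, limestone = 1.457 kg, oat hulls = 1.272 kg.
Total cost: 0.29·1.686 + 0.07·1.457 + 0.09·1.272 = 0.70541.

£0.705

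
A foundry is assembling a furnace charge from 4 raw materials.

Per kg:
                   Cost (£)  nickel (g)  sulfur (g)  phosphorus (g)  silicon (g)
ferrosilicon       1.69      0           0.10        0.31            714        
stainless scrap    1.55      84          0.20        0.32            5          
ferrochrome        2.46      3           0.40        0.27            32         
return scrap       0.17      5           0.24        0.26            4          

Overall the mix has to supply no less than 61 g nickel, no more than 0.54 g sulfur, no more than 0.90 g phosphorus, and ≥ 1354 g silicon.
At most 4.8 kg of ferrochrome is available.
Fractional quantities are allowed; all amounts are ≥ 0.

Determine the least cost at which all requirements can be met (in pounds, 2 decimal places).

£4.32

Treat it as an LP. Let x1 = kg of ferrosilicon, x2 = kg of stainless scrap, x3 = kg of ferrochrome, x4 = kg of return scrap.
min 1.69x1 + 1.55x2 + 2.46x3 + 0.17x4 subject to:
  84x2 + 3x3 + 5x4 ≥ 61   (nickel)
  0.1x1 + 0.2x2 + 0.4x3 + 0.24x4 ≤ 0.54   (sulfur)
  0.31x1 + 0.32x2 + 0.27x3 + 0.26x4 ≤ 0.9   (phosphorus)
  714x1 + 5x2 + 32x3 + 4x4 ≥ 1354   (silicon)
  x3 ≤ 4.8
  x1, x2, x3, x4 ≥ 0.
The cheapest feasible vertex uses only ferrosilicon, stainless scrap; ferrochrome, return scrap are not used. Binding constraints: nickel and silicon.
That vertex is x1 = 1.891, x2 = 0.7262.
Cost = 1.69·1.891 + 1.55·0.7262 = 4.3214.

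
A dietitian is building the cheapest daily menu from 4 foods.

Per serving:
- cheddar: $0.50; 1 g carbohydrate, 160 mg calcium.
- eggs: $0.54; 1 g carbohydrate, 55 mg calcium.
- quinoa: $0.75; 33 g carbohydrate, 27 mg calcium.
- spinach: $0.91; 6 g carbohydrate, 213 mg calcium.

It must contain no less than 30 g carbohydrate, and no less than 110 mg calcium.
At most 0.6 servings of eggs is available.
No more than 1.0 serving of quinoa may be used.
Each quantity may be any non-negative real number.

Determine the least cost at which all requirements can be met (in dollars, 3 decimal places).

$0.938

Set it up as a linear program. Let x1 = servings of cheddar, x2 = servings of eggs, x3 = servings of quinoa, x4 = servings of spinach.
min 0.5x1 + 0.54x2 + 0.75x3 + 0.91x4 subject to:
  1x1 + 1x2 + 33x3 + 6x4 ≥ 30   (carbohydrate)
  160x1 + 55x2 + 27x3 + 213x4 ≥ 110   (calcium)
  x2 ≤ 0.6
  x3 ≤ 1
  x1, x2, x3, x4 ≥ 0.
At the optimum only cheddar, quinoa are positive (eggs, spinach = 0). Binding constraints: carbohydrate and calcium.
Solving gives x1 = 0.5368, x3 = 0.8928.
Cost = 0.5·0.5368 + 0.75·0.8928 = 0.93800.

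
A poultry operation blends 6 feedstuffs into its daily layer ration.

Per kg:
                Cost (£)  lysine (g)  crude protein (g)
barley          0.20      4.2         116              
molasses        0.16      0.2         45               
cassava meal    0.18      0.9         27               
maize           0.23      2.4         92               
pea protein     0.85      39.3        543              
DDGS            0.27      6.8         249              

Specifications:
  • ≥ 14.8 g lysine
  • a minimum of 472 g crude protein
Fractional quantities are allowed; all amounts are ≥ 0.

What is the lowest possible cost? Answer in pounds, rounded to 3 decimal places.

£0.532

Let x1 = kg of barley, x2 = kg of molasses, x3 = kg of cassava meal, x4 = kg of maize, x5 = kg of pea protein, x6 = kg of DDGS.
Minimize 0.2x1 + 0.16x2 + 0.18x3 + 0.23x4 + 0.85x5 + 0.27x6 with:
  4.2x1 + 0.2x2 + 0.9x3 + 2.4x4 + 39.3x5 + 6.8x6 ≥ 14.8   (lysine)
  116x1 + 45x2 + 27x3 + 92x4 + 543x5 + 249x6 ≥ 472   (crude protein)
  x1, x2, x3, x4, x5, x6 ≥ 0.
The cheapest feasible vertex uses only pea protein, DDGS; barley, molasses, cassava meal, maize are not used. Binding constraints: lysine and crude protein.
Optimal quantities: pea protein = 0.07805 kg, DDGS = 1.725 kg.
Objective = 0.85·0.07805 + 0.27·1.725 = 0.53209.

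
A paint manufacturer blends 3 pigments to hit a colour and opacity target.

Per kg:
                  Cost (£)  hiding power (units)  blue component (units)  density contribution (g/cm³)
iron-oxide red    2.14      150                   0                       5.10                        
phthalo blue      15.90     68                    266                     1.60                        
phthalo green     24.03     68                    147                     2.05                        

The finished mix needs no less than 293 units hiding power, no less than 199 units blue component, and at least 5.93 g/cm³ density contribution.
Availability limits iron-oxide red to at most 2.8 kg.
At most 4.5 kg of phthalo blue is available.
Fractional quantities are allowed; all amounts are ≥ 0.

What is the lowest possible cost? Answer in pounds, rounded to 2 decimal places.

£15.35

Set it up as a linear program. Let x1 = kg of iron-oxide red, x2 = kg of phthalo blue, x3 = kg of phthalo green.
Minimise 2.14x1 + 15.9x2 + 24.03x3 subject to:
  150x1 + 68x2 + 68x3 ≥ 293   (hiding power)
  266x2 + 147x3 ≥ 199   (blue component)
  5.1x1 + 1.6x2 + 2.05x3 ≥ 5.93   (density contribution)
  x1 ≤ 2.8
  x2 ≤ 4.5
  x1, x2, x3 ≥ 0.
The optimal basis is {iron-oxide red, phthalo blue}; phthalo green drops out. Binding constraints: hiding power and blue component.
Optimal quantities: iron-oxide red = 1.614 kg, phthalo blue = 0.7481 kg.
Objective = 2.14·1.614 + 15.9·0.7481 = 15.3488.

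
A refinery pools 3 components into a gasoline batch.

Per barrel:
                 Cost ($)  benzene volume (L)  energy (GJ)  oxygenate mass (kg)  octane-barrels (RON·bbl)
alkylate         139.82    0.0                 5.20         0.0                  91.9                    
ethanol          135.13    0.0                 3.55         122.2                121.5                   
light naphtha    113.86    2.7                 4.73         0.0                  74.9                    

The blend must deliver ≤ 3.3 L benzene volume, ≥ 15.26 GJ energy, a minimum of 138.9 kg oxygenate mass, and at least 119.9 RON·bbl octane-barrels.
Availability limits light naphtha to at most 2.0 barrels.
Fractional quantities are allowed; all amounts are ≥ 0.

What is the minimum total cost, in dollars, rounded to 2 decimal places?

Set it up as a linear program. Let x1 = barrels of alkylate, x2 = barrels of ethanol, x3 = barrels of light naphtha.
Minimise 139.82x1 + 135.13x2 + 113.86x3 with:
  2.7x3 ≤ 3.3   (benzene volume)
  5.2x1 + 3.55x2 + 4.73x3 ≥ 15.26   (energy)
  122.2x2 ≥ 138.9   (oxygenate mass)
  91.9x1 + 121.5x2 + 74.9x3 ≥ 119.9   (octane-barrels)
  x3 ≤ 2
  x1, x2, x3 ≥ 0.
All 3 inputs are positive at the optimum. Binding constraints: benzene volume, energy, oxygenate mass.
Solving gives x1 = 1.04687, x2 = 1.13666, x3 = 1.22222.
Total cost: 139.82·1.04687 + 135.13·1.13666 + 113.86·1.22222 = 439.1322.

$439.13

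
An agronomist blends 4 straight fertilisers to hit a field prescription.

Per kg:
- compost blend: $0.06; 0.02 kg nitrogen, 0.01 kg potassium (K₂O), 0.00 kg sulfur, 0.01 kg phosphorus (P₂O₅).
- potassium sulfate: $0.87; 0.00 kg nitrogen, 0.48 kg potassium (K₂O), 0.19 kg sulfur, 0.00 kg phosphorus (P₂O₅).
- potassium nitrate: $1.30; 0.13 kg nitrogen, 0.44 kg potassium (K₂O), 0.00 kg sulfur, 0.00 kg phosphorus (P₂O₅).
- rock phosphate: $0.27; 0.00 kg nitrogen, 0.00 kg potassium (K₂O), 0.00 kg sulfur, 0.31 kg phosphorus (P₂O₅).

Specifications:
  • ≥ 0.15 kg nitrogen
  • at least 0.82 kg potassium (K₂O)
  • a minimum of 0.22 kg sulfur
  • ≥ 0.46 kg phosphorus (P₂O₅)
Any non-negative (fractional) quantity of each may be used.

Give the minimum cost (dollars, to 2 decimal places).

Let x1 = kg of compost blend, x2 = kg of potassium sulfate, x3 = kg of potassium nitrate, x4 = kg of rock phosphate.
min 0.06x1 + 0.87x2 + 1.3x3 + 0.27x4 subject to:
  0.02x1 + 0.13x3 ≥ 0.15   (nitrogen)
  0.01x1 + 0.48x2 + 0.44x3 ≥ 0.82   (potassium (K₂O))
  0.19x2 ≥ 0.22   (sulfur)
  0.01x1 + 0.31x4 ≥ 0.46   (phosphorus (P₂O₅))
  x1, x2, x3, x4 ≥ 0.
At the optimum only compost blend, potassium sulfate, rock phosphate are positive (potassium nitrate = 0). There the nitrogen, potassium (K₂O), phosphorus (P₂O₅) constraints are tight.
Solving gives x1 = 7.5, x2 = 1.552, x4 = 1.242.
Objective = 0.06·7.5 + 0.87·1.552 + 0.27·1.242 = 2.1356.

$2.14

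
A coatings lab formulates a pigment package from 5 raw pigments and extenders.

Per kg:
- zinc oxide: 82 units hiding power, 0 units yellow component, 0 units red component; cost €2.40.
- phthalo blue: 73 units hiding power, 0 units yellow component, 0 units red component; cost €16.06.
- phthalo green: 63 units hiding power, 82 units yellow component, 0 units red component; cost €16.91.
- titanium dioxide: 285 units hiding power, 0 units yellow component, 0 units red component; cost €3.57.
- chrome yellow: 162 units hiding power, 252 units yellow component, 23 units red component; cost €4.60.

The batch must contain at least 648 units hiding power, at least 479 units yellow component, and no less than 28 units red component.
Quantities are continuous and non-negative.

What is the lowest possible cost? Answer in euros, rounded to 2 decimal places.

This is a linear program. Let x1 = kg of zinc oxide, x2 = kg of phthalo blue, x3 = kg of phthalo green, x4 = kg of titanium dioxide, x5 = kg of chrome yellow.
Minimise 2.4x1 + 16.06x2 + 16.91x3 + 3.57x4 + 4.6x5 s.t.:
  82x1 + 73x2 + 63x3 + 285x4 + 162x5 ≥ 648   (hiding power)
  82x3 + 252x5 ≥ 479   (yellow component)
  23x5 ≥ 28   (red component)
  x1, x2, x3, x4, x5 ≥ 0.
The optimal basis is {titanium dioxide, chrome yellow}; zinc oxide, phthalo blue, phthalo green drop out. The hiding power and yellow component requirements are met with equality.
Optimal quantities: titanium dioxide = 1.193 kg, chrome yellow = 1.901 kg.
Objective = 3.57·1.193 + 4.6·1.901 = 13.0036.

€13.00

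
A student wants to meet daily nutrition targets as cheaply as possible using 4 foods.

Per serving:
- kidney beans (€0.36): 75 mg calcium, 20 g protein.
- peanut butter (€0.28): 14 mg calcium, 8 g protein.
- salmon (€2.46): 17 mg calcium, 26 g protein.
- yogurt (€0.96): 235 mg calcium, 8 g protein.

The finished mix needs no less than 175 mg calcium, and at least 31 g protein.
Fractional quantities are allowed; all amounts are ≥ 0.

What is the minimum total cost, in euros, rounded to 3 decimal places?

€0.792

Let x1 = servings of kidney beans, x2 = servings of peanut butter, x3 = servings of salmon, x4 = servings of yogurt.
min 0.36x1 + 0.28x2 + 2.46x3 + 0.96x4 with:
  75x1 + 14x2 + 17x3 + 235x4 ≥ 175   (calcium)
  20x1 + 8x2 + 26x3 + 8x4 ≥ 31   (protein)
  x1, x2, x3, x4 ≥ 0.
The cheapest feasible vertex uses only kidney beans, yogurt; peanut butter, salmon are not used. The calcium and protein requirements are met with equality.
Optimal quantities: kidney beans = 1.435 servings, yogurt = 0.2866 servings.
Hence cost = 0.36·1.435 + 0.96·0.2866 = €0.79174.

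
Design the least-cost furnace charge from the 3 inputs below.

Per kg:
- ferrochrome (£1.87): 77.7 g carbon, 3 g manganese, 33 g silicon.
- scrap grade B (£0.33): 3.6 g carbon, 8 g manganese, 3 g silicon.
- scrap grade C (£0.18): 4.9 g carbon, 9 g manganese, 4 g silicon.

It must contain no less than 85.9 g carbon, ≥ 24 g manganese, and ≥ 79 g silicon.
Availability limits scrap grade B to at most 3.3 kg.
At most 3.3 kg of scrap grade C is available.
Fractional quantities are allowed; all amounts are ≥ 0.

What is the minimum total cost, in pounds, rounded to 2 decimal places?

£4.32

This is a linear program. Let x1 = kg of ferrochrome, x2 = kg of scrap grade B, x3 = kg of scrap grade C.
Minimise 1.87x1 + 0.33x2 + 0.18x3 with:
  77.7x1 + 3.6x2 + 4.9x3 ≥ 85.9   (carbon)
  3x1 + 8x2 + 9x3 ≥ 24   (manganese)
  33x1 + 3x2 + 4x3 ≥ 79   (silicon)
  x2 ≤ 3.3
  x3 ≤ 3.3
  x1, x2, x3 ≥ 0.
The cheapest feasible vertex uses only ferrochrome, scrap grade C; scrap grade B is not used. Binding constraints: silicon and the scrap grade C cap.
Optimal quantities: ferrochrome = 1.994 kg, scrap grade C = 3.3 kg.
Hence cost = 1.87·1.994 + 0.18·3.3 = £4.3228.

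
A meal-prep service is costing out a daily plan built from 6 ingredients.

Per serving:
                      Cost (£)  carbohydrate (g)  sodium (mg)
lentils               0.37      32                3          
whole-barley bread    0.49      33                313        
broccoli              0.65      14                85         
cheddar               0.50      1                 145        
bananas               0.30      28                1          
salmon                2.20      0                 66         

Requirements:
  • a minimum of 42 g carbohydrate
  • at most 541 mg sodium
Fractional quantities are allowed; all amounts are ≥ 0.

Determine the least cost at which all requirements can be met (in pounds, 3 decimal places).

Let x1 = servings of lentils, x2 = servings of whole-barley bread, x3 = servings of broccoli, x4 = servings of cheddar, x5 = servings of bananas, x6 = servings of salmon.
min 0.37x1 + 0.49x2 + 0.65x3 + 0.5x4 + 0.3x5 + 2.2x6 with:
  32x1 + 33x2 + 14x3 + 1x4 + 28x5 ≥ 42   (carbohydrate)
  3x1 + 313x2 + 85x3 + 145x4 + 1x5 + 66x6 ≤ 541   (sodium)
  x1, x2, x3, x4, x5, x6 ≥ 0.
The cheapest feasible vertex uses only bananas; lentils, whole-barley bread, broccoli, cheddar, salmon are not used. The carbohydrate requirement is met with equality.
Solving gives x5 = 1.5.
Hence cost = 0.3·1.5 = £0.45000.

£0.450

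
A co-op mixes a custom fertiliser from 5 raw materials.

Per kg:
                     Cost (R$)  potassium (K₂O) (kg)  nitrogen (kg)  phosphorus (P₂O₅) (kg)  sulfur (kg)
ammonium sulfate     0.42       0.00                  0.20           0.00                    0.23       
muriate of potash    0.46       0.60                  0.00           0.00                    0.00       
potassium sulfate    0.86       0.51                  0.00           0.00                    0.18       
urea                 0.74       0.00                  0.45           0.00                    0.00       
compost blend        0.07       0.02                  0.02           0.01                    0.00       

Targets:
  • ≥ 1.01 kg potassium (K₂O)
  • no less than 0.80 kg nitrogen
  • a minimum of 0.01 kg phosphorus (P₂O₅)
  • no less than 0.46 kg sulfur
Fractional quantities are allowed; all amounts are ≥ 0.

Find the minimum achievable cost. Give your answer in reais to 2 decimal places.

R$2.29

Treat it as an LP. Let x1 = kg of ammonium sulfate, x2 = kg of muriate of potash, x3 = kg of potassium sulfate, x4 = kg of urea, x5 = kg of compost blend.
Minimise 0.42x1 + 0.46x2 + 0.86x3 + 0.74x4 + 0.07x5 subject to:
  0.6x2 + 0.51x3 + 0.02x5 ≥ 1.01   (potassium (K₂O))
  0.2x1 + 0.45x4 + 0.02x5 ≥ 0.8   (nitrogen)
  0.01x5 ≥ 0.01   (phosphorus (P₂O₅))
  0.23x1 + 0.18x3 ≥ 0.46   (sulfur)
  x1, x2, x3, x4, x5 ≥ 0.
The minimum-cost mix takes nothing from potassium sulfate — only ammonium sulfate, muriate of potash, urea, compost blend. Binding constraints: potassium (K₂O), nitrogen, phosphorus (P₂O₅), sulfur.
So ammonium sulfate = 2 kg, muriate of potash = 1.65 kg, urea = 0.8444 kg, compost blend = 1 kg.
Hence cost = 0.42·2 + 0.46·1.65 + 0.74·0.8444 + 0.07·1 = R$2.2939.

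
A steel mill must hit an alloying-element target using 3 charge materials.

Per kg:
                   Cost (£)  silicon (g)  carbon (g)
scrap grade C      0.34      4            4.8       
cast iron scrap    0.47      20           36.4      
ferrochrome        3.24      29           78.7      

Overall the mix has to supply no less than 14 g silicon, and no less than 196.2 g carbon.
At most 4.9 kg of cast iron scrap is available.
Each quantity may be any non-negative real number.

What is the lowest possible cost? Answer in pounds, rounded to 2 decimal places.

Set it up as a linear program. Let x1 = kg of scrap grade C, x2 = kg of cast iron scrap, x3 = kg of ferrochrome.
Minimise 0.34x1 + 0.47x2 + 3.24x3 subject to:
  4x1 + 20x2 + 29x3 ≥ 14   (silicon)
  4.8x1 + 36.4x2 + 78.7x3 ≥ 196.2   (carbon)
  x2 ≤ 4.9
  x1, x2, x3 ≥ 0.
At the optimum only cast iron scrap, ferrochrome are positive (scrap grade C = 0). The carbon and the cast iron scrap cap requirements are met with equality.
So cast iron scrap = 4.9 kg, ferrochrome = 0.2267 kg.
Objective = 0.47·4.9 + 3.24·0.2267 = 3.0375.

£3.04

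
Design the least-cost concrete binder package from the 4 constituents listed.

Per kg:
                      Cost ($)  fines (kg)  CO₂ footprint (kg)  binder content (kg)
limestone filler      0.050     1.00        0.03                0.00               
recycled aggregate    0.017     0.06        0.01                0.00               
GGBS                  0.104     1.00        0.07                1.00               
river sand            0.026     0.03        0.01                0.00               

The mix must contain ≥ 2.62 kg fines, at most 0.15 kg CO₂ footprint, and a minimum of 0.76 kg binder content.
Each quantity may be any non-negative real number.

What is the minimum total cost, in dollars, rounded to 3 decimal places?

Let x1 = kg of limestone filler, x2 = kg of recycled aggregate, x3 = kg of GGBS, x4 = kg of river sand.
min 0.05x1 + 0.017x2 + 0.104x3 + 0.026x4 with:
  1x1 + 0.06x2 + 1x3 + 0.03x4 ≥ 2.62   (fines)
  0.03x1 + 0.01x2 + 0.07x3 + 0.01x4 ≤ 0.15   (CO₂ footprint)
  1x3 ≥ 0.76   (binder content)
  x1, x2, x3, x4 ≥ 0.
The cheapest feasible vertex uses only limestone filler, GGBS; recycled aggregate, river sand are not used. There the fines and binder content constraints are tight.
So limestone filler = 1.86 kg, GGBS = 0.76 kg.
Total cost: 0.05·1.86 + 0.104·0.76 = 0.17204.

$0.172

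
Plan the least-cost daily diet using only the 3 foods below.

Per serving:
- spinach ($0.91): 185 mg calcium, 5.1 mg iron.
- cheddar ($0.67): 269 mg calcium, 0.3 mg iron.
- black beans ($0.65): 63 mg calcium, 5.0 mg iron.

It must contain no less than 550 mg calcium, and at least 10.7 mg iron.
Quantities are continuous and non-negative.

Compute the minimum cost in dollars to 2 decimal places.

$2.30

Set it up as a linear program. Let x1 = servings of spinach, x2 = servings of cheddar, x3 = servings of black beans.
Minimise 0.91x1 + 0.67x2 + 0.65x3 s.t.:
  185x1 + 269x2 + 63x3 ≥ 550   (calcium)
  5.1x1 + 0.3x2 + 5x3 ≥ 10.7   (iron)
  x1, x2, x3 ≥ 0.
The cheapest feasible vertex uses only spinach, cheddar; black beans is not used. There the calcium and iron constraints are tight.
Solving gives x1 = 2.061, x2 = 0.6271.
Cost = 0.91·2.061 + 0.67·0.6271 = 2.2957.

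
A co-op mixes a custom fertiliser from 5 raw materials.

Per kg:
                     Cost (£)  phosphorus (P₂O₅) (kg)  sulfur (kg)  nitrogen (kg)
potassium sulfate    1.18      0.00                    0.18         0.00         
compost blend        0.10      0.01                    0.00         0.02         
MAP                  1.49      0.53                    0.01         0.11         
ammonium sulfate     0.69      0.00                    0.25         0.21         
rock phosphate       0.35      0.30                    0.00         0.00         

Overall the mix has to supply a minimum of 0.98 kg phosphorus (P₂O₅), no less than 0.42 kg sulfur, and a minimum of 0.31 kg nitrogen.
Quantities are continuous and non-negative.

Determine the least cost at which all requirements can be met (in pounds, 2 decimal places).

Let x1 = kg of potassium sulfate, x2 = kg of compost blend, x3 = kg of MAP, x4 = kg of ammonium sulfate, x5 = kg of rock phosphate.
min 1.18x1 + 0.1x2 + 1.49x3 + 0.69x4 + 0.35x5 s.t.:
  0.01x2 + 0.53x3 + 0.3x5 ≥ 0.98   (phosphorus (P₂O₅))
  0.18x1 + 0.01x3 + 0.25x4 ≥ 0.42   (sulfur)
  0.02x2 + 0.11x3 + 0.21x4 ≥ 0.31   (nitrogen)
  x1, x2, x3, x4, x5 ≥ 0.
The optimal basis is {ammonium sulfate, rock phosphate}; potassium sulfate, compost blend, MAP drop out. There the phosphorus (P₂O₅) and sulfur constraints are tight.
Solving gives x4 = 1.68, x5 = 3.267.
Total cost: 0.69·1.68 + 0.35·3.267 = 2.3027.

£2.30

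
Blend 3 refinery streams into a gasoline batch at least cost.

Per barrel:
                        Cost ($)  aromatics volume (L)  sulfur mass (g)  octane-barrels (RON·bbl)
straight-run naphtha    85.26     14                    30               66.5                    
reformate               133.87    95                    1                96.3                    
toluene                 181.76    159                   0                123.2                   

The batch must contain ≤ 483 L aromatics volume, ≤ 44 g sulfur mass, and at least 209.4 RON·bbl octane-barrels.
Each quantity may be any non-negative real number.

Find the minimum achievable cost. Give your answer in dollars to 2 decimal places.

$280.84

This is a linear program. Let x1 = barrels of straight-run naphtha, x2 = barrels of reformate, x3 = barrels of toluene.
Minimise 85.26x1 + 133.87x2 + 181.76x3 subject to:
  14x1 + 95x2 + 159x3 ≤ 483   (aromatics volume)
  30x1 + 1x2 ≤ 44   (sulfur mass)
  66.5x1 + 96.3x2 + 123.2x3 ≥ 209.4   (octane-barrels)
  x1, x2, x3 ≥ 0.
The cheapest feasible vertex uses only straight-run naphtha, reformate; toluene is not used. Binding constraints: sulfur mass and octane-barrels.
That vertex is x1 = 1.427, x2 = 1.189.
Objective = 85.26·1.427 + 133.87·1.189 = 280.8375.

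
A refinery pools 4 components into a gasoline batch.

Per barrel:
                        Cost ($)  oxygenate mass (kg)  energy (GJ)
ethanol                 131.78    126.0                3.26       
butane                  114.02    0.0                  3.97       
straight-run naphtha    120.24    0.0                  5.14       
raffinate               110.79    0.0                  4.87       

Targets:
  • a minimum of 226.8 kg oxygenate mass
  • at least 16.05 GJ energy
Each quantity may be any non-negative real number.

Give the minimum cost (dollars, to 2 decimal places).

Treat it as an LP. Let x1 = barrels of ethanol, x2 = barrels of butane, x3 = barrels of straight-run naphtha, x4 = barrels of raffinate.
min 131.78x1 + 114.02x2 + 120.24x3 + 110.79x4 s.t.:
  126x1 ≥ 226.8   (oxygenate mass)
  3.26x1 + 3.97x2 + 5.14x3 + 4.87x4 ≥ 16.05   (energy)
  x1, x2, x3, x4 ≥ 0.
At the optimum only ethanol, raffinate are positive (butane, straight-run naphtha = 0). Binding constraints: oxygenate mass and energy.
Optimal quantities: ethanol = 1.8 barrels, raffinate = 2.0908 barrels.
Cost = 131.78·1.8 + 110.79·2.0908 = 468.8437.

$468.84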